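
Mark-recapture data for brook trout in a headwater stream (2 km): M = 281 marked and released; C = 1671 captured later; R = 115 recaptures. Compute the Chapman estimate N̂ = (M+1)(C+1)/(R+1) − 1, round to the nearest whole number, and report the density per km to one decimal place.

N̂ = 282·1672/116 − 1 = 471504/116 − 1 ≈ 4063.7 → 4064
Density = N̂ / area = 4064 / 2 = 2032.0 per km

density ≈ 2032.0 brook trout per km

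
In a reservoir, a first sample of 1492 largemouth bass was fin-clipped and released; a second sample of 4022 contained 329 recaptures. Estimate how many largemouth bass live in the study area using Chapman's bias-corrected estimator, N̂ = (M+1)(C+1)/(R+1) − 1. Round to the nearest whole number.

N̂ = (1492+1)(4022+1)/(329+1) − 1 = 1493·4023/330 − 1
= 6006339/330 − 1 ≈ 18201.0 − 1 ≈ 18200.0 → 18200

N ≈ 18,200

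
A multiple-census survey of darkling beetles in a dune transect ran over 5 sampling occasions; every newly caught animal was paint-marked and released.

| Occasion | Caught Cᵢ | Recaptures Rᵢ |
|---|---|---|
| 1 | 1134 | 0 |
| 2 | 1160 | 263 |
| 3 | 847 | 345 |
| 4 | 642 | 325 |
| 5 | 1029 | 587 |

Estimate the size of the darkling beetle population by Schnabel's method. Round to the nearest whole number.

N ≈ 4996

Marked at large before each occasion: Mᵢ = Σⱼ<ᵢ (Cⱼ − Rⱼ) → M1=0, M2=1134, M3=2031, M4=2533, M5=2850
Σ MᵢCᵢ = 0·1134 + 1134·1160 + 2031·847 + 2533·642 + 2850·1029 = 0 + 1315440 + 1720257 + 1626186 + 2932650 = 7594533
Σ Rᵢ = 0 + 263 + 345 + 325 + 587 = 1520
N̂ = 7594533 / 1520 ≈ 4996.4 → 4996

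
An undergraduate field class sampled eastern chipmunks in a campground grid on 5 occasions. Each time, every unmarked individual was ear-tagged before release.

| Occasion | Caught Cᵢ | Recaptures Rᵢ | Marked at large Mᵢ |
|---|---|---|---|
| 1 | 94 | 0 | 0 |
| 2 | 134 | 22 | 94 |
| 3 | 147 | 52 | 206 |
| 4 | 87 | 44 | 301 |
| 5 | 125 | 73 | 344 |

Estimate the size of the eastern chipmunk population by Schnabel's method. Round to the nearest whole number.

Σ MᵢCᵢ = 0·94 + 94·134 + 206·147 + 301·87 + 344·125 = 0 + 12596 + 30282 + 26187 + 43000 = 112065
Σ Rᵢ = 0 + 22 + 52 + 44 + 73 = 191
N̂ = 112065 / 191 ≈ 586.7 → 587

N ≈ 587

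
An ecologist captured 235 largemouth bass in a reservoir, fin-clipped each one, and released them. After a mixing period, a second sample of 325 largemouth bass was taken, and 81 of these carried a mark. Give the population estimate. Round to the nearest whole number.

N ≈ 943

N = (235 × 325) / 81 = 76375 / 81 ≈ 942.9 → 943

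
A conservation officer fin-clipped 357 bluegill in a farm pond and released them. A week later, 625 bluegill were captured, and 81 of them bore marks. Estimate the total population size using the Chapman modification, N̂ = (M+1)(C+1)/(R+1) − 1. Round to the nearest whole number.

N̂ = (357+1)(625+1)/(81+1) − 1 = 358·626/82 − 1
= 224108/82 − 1 ≈ 2733.0 − 1 ≈ 2732.0 → 2732

N ≈ 2732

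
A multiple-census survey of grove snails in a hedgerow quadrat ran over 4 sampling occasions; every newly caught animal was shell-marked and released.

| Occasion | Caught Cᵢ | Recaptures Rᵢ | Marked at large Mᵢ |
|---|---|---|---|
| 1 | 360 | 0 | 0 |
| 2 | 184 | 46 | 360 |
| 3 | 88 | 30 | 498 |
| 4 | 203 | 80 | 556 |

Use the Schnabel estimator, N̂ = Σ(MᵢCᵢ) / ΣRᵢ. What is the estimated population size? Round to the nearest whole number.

N ≈ 1429

Σ MᵢCᵢ = 0·360 + 360·184 + 498·88 + 556·203 = 0 + 66240 + 43824 + 112868 = 222932
Σ Rᵢ = 0 + 46 + 30 + 80 = 156
N̂ = 222932 / 156 ≈ 1429.1 → 1429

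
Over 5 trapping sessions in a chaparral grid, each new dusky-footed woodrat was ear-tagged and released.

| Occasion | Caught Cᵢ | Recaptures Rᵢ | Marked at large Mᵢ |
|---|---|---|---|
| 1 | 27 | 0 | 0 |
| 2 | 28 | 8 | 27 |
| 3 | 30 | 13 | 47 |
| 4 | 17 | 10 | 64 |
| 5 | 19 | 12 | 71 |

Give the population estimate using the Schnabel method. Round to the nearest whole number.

N ≈ 107

Σ MᵢCᵢ = 0·27 + 27·28 + 47·30 + 64·17 + 71·19 = 0 + 756 + 1410 + 1088 + 1349 = 4603
Σ Rᵢ = 0 + 8 + 13 + 10 + 12 = 43
N̂ = 4603 / 43 ≈ 107.0 → 107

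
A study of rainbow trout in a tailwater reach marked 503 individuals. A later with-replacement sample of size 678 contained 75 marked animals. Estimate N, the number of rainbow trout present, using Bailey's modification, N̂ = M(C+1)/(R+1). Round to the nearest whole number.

N̂ = 503·(678+1)/(75+1) = 503·679/76 = 341537/76 ≈ 4493.9 → 4494

N ≈ 4494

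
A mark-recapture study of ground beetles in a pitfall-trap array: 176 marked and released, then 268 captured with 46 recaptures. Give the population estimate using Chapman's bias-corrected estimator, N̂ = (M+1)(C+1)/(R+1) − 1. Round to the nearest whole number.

N̂ = (176+1)(268+1)/(46+1) − 1 = 177·269/47 − 1
= 47613/47 − 1 ≈ 1013.0 − 1 ≈ 1012.0 → 1012

N ≈ 1012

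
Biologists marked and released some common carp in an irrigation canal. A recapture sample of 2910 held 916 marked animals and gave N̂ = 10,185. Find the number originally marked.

M = 3206

From N = M·C/R: M = N·R / C = 10185·916 / 2910 = 9329460 / 2910 = 3206.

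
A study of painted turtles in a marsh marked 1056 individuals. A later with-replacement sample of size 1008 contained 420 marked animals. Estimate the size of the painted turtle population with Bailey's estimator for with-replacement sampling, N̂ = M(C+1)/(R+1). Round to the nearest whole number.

N̂ = 1056·(1008+1)/(420+1) = 1056·1009/421 = 1065504/421 ≈ 2530.9 → 2531

N ≈ 2531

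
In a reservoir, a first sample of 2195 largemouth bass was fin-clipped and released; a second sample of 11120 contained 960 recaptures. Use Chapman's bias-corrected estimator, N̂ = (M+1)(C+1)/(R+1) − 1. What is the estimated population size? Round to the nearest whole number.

N ≈ 25,412

N̂ = (2195+1)(11120+1)/(960+1) − 1 = 2196·11121/961 − 1
= 24421716/961 − 1 ≈ 25412.8 − 1 ≈ 25411.8 → 25412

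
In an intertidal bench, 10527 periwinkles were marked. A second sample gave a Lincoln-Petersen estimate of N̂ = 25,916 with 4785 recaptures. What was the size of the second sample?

C = 11780

From N = M·C/R: C = N·R / M = 25916·4785 / 10527 = 124008060 / 10527 = 11780.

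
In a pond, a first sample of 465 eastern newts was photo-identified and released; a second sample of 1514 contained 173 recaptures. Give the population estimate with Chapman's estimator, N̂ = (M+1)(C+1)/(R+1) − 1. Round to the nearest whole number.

N̂ = (465+1)(1514+1)/(173+1) − 1 = 466·1515/174 − 1
= 705990/174 − 1 ≈ 4057.4 − 1 ≈ 4056.4 → 4056

N ≈ 4056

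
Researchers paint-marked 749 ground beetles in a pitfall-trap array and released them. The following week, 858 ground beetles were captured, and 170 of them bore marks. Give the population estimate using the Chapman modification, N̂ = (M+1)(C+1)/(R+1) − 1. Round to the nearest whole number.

N ≈ 3767

N̂ = (749+1)(858+1)/(170+1) − 1 = 750·859/171 − 1
= 644250/171 − 1 ≈ 3767.5 − 1 ≈ 3766.5 → 3767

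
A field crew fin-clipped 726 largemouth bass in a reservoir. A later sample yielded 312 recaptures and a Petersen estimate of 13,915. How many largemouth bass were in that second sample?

From N = M·C/R: C = N·R / M = 13915·312 / 726 = 4341480 / 726 = 5980.

C = 5980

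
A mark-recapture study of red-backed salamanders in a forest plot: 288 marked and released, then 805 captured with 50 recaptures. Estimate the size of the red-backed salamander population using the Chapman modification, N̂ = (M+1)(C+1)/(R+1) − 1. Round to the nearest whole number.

N ≈ 4566

N̂ = (288+1)(805+1)/(50+1) − 1 = 289·806/51 − 1
= 232934/51 − 1 ≈ 4567.3 − 1 ≈ 4566.3 → 4566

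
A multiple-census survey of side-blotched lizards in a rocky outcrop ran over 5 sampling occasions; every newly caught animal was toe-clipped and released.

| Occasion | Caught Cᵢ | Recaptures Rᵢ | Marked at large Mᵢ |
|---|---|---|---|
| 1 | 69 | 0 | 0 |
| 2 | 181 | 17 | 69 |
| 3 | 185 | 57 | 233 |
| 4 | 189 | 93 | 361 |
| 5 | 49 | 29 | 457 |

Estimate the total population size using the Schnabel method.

N = 746

Σ MᵢCᵢ = 0·69 + 69·181 + 233·185 + 361·189 + 457·49 = 0 + 12489 + 43105 + 68229 + 22393 = 146216
Σ Rᵢ = 0 + 17 + 57 + 93 + 29 = 196
N̂ = 146216 / 196 = 746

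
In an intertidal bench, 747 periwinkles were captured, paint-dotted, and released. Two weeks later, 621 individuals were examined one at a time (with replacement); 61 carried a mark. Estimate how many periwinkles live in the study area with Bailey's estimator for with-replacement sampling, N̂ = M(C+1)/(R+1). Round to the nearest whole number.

N̂ = 747·(621+1)/(61+1) = 747·622/62 = 464634/62 ≈ 7494.1 → 7494

N ≈ 7494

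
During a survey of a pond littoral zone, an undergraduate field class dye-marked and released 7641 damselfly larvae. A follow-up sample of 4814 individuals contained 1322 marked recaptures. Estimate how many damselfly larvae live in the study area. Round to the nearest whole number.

N ≈ 27,824

N = (7641 × 4814) / 1322 = 36783774 / 1322 ≈ 27824.3 → 27824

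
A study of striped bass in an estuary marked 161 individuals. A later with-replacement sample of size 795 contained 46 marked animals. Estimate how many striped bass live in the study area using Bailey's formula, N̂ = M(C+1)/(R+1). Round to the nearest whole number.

N ≈ 2727

N̂ = 161·(795+1)/(46+1) = 161·796/47 = 128156/47 ≈ 2726.7 → 2727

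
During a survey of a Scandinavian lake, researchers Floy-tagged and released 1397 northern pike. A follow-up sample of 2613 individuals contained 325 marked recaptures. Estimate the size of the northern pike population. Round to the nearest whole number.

N ≈ 11,232

N = (1397 × 2613) / 325 = 3650361 / 325 ≈ 11231.9 → 11232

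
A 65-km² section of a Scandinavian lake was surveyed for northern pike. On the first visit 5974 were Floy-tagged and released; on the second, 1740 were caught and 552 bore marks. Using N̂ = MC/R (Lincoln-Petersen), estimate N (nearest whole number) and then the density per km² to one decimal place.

N̂ = 5974·1740/552 = 10394760/552 ≈ 18831.1 → 18831
Density = N̂ / area = 18831 / 65 ≈ 289.71 → 289.7 per km²

density ≈ 289.7 northern pike per km²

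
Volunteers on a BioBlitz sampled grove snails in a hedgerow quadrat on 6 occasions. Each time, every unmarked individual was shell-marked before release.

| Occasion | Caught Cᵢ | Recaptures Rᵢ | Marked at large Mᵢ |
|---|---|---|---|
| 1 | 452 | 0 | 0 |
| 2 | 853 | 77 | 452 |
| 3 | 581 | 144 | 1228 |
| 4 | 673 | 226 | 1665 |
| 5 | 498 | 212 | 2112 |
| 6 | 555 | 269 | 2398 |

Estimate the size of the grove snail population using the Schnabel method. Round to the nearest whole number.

N ≈ 4959

Σ MᵢCᵢ = 0·452 + 452·853 + 1228·581 + 1665·673 + 2112·498 + 2398·555 = 0 + 385556 + 713468 + 1120545 + 1051776 + 1330890 = 4602235
Σ Rᵢ = 0 + 77 + 144 + 226 + 212 + 269 = 928
N̂ = 4602235 / 928 ≈ 4959.3 → 4959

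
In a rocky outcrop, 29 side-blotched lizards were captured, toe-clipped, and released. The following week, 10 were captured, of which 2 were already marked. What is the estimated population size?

N = (29 × 10) / 2 = 290 / 2 = 145

N = 145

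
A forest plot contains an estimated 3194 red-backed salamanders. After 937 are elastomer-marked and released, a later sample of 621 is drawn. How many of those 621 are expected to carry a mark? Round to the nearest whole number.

The marked fraction of the population is 937/3194, so in a sample of 621 expect C·(M/N) marked.
E[R] = 937 × 621 / 3194 = 581877 / 3194 ≈ 182.2 → 182

expected recaptures ≈ 182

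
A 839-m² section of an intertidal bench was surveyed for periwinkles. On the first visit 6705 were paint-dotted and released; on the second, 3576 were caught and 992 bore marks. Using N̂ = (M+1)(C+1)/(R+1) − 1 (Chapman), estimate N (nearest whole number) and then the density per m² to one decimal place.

density ≈ 28.8 periwinkles per m²

N̂ = 6706·3577/993 − 1 = 23987362/993 − 1 ≈ 24155.46 → 24155
Density = N̂ / area = 24155 / 839 ≈ 28.79 → 28.8 per m²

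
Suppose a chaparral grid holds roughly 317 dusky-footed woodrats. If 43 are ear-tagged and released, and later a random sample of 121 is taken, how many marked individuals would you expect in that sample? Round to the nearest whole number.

Expected recaptures E[R] = M·C / N.
E[R] = 43 × 121 / 317 = 5203 / 317 ≈ 16.4 → 16

expected recaptures ≈ 16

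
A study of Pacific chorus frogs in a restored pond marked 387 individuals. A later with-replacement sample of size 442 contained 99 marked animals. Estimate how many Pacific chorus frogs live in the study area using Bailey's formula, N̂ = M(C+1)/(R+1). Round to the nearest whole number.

N ≈ 1714

N̂ = 387·(442+1)/(99+1) = 387·443/100 = 171441/100 ≈ 1714.4 → 1714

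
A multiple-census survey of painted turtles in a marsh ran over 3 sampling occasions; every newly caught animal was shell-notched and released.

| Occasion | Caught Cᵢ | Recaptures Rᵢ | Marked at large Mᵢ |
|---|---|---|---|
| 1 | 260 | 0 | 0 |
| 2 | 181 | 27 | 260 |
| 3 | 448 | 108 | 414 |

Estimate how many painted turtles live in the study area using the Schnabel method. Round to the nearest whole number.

Σ MᵢCᵢ = 0·260 + 260·181 + 414·448 = 0 + 47060 + 185472 = 232532
Σ Rᵢ = 0 + 27 + 108 = 135
N̂ = 232532 / 135 ≈ 1722.46 → 1722

N ≈ 1722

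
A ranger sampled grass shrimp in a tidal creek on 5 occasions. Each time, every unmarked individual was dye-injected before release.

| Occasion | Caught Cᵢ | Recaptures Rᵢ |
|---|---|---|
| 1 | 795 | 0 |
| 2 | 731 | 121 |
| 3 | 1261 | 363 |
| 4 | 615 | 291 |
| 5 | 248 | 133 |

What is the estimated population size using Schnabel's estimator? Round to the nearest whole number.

Marked at large before each occasion: Mᵢ = Σⱼ<ᵢ (Cⱼ − Rⱼ) → M1=0, M2=795, M3=1405, M4=2303, M5=2627
Σ MᵢCᵢ = 0·795 + 795·731 + 1405·1261 + 2303·615 + 2627·248 = 0 + 581145 + 1771705 + 1416345 + 651496 = 4420691
Σ Rᵢ = 0 + 121 + 363 + 291 + 133 = 908
N̂ = 4420691 / 908 ≈ 4868.6 → 4869

N ≈ 4869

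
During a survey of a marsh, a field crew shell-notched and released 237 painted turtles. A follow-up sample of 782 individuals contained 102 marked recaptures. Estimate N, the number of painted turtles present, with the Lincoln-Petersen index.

N = 1817

N = (237 × 782) / 102 = 185334 / 102 = 1817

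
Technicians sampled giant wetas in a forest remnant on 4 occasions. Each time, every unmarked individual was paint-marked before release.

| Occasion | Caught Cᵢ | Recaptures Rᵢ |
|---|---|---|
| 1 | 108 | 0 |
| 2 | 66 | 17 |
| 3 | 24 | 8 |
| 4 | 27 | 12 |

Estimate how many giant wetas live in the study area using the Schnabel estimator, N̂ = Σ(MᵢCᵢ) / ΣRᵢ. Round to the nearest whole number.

N ≈ 421

Marked at large before each occasion: Mᵢ = Σⱼ<ᵢ (Cⱼ − Rⱼ) → M1=0, M2=108, M3=157, M4=173
Σ MᵢCᵢ = 0·108 + 108·66 + 157·24 + 173·27 = 0 + 7128 + 3768 + 4671 = 15567
Σ Rᵢ = 0 + 17 + 8 + 12 = 37
N̂ = 15567 / 37 ≈ 420.7 → 421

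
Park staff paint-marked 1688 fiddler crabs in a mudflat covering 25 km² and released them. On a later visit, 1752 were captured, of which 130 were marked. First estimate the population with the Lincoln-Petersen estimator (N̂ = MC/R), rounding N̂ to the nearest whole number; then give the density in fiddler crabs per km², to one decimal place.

density ≈ 910.0 fiddler crabs per km²

N̂ = 1688·1752/130 = 2957376/130 ≈ 22749.0 → 22749
Density = N̂ / area = 22749 / 25 ≈ 909.96 → 910.0 per km²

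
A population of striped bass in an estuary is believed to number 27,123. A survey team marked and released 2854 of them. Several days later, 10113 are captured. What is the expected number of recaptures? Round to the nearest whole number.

Expected recaptures E[R] = M·C / N.
E[R] = 2854 × 10113 / 27123 = 28862502 / 27123 ≈ 1064.1 → 1064

expected recaptures ≈ 1064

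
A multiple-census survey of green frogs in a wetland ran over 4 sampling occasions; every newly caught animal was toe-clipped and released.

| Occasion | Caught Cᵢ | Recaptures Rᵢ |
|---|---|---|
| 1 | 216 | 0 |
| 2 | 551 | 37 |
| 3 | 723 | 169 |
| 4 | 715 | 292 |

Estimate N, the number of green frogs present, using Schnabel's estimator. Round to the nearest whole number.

Marked at large before each occasion: Mᵢ = Σⱼ<ᵢ (Cⱼ − Rⱼ) → M1=0, M2=216, M3=730, M4=1284
Σ MᵢCᵢ = 0·216 + 216·551 + 730·723 + 1284·715 = 0 + 119016 + 527790 + 918060 = 1564866
Σ Rᵢ = 0 + 37 + 169 + 292 = 498
N̂ = 1564866 / 498 ≈ 3142.3 → 3142

N ≈ 3142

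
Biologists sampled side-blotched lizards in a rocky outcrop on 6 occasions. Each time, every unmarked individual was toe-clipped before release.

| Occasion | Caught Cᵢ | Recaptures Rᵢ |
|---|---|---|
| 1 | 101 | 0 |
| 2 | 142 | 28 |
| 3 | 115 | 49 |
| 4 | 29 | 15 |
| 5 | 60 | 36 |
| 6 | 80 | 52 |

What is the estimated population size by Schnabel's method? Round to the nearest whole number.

Marked at large before each occasion: Mᵢ = Σⱼ<ᵢ (Cⱼ − Rⱼ) → M1=0, M2=101, M3=215, M4=281, M5=295, M6=319
Σ MᵢCᵢ = 0·101 + 101·142 + 215·115 + 281·29 + 295·60 + 319·80 = 0 + 14342 + 24725 + 8149 + 17700 + 25520 = 90436
Σ Rᵢ = 0 + 28 + 49 + 15 + 36 + 52 = 180
N̂ = 90436 / 180 ≈ 502.4 → 502

N ≈ 502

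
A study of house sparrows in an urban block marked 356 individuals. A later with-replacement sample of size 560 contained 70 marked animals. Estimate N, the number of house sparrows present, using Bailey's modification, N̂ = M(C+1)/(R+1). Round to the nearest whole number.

N ≈ 2813

N̂ = 356·(560+1)/(70+1) = 356·561/71 = 199716/71 ≈ 2812.9 → 2813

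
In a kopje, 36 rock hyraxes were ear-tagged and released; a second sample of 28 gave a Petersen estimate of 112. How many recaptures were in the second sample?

R = 9

From N = M·C/R: R = M·C / N = 36·28 / 112 = 1008 / 112 = 9.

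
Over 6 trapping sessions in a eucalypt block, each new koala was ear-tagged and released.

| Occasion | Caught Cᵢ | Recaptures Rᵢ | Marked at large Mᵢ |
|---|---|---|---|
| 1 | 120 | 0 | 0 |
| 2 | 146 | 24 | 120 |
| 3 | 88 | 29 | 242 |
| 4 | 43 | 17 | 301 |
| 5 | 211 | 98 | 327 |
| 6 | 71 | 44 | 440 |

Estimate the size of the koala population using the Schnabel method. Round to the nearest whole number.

Σ MᵢCᵢ = 0·120 + 120·146 + 242·88 + 301·43 + 327·211 + 440·71 = 0 + 17520 + 21296 + 12943 + 68997 + 31240 = 151996
Σ Rᵢ = 0 + 24 + 29 + 17 + 98 + 44 = 212
N̂ = 151996 / 212 ≈ 717.0 → 717

N ≈ 717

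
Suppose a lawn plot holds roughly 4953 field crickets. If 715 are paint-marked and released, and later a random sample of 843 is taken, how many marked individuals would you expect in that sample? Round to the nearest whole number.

expected recaptures ≈ 122

The marked fraction of the population is 715/4953, so in a sample of 843 expect C·(M/N) marked.
E[R] = 715 × 843 / 4953 = 602745 / 4953 ≈ 121.7 → 122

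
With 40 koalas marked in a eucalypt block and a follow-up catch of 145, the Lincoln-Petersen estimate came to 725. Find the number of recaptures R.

R = 8

From N = M·C/R: R = M·C / N = 40·145 / 725 = 5800 / 725 = 8.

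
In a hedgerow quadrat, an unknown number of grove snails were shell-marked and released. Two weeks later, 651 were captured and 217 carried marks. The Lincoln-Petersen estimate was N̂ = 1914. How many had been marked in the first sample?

From N = M·C/R: M = N·R / C = 1914·217 / 651 = 415338 / 651 = 638.

M = 638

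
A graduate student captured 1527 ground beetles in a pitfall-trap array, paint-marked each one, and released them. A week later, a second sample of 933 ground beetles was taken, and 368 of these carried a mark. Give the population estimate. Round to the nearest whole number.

N ≈ 3871

The marked fraction in the recapture sample should equal the marked fraction in the population: 368/933 = 1527/N.
N = (1527 × 933) / 368 = 1424691 / 368 ≈ 3871.4 → 3871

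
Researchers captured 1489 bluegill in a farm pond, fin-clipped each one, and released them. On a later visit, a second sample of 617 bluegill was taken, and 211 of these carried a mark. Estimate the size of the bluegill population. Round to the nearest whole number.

N ≈ 4354

N = (1489 × 617) / 211 = 918713 / 211 ≈ 4354.1 → 4354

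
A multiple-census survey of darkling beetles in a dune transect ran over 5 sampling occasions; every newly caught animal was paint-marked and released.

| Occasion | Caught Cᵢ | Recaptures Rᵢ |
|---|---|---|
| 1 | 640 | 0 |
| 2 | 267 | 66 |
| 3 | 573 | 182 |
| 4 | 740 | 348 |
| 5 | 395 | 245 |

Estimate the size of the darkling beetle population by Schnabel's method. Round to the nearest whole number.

Marked at large before each occasion: Mᵢ = Σⱼ<ᵢ (Cⱼ − Rⱼ) → M1=0, M2=640, M3=841, M4=1232, M5=1624
Σ MᵢCᵢ = 0·640 + 640·267 + 841·573 + 1232·740 + 1624·395 = 0 + 170880 + 481893 + 911680 + 641480 = 2205933
Σ Rᵢ = 0 + 66 + 182 + 348 + 245 = 841
N̂ = 2205933 / 841 ≈ 2623.0 → 2623

N ≈ 2623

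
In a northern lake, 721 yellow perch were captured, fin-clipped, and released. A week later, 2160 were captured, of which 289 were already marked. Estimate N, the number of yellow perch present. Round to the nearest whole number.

N = (721 × 2160) / 289 = 1557360 / 289 ≈ 5388.8 → 5389

N ≈ 5389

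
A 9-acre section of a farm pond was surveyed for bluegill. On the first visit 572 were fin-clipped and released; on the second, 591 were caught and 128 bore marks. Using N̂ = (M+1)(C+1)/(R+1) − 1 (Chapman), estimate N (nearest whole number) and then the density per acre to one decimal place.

density ≈ 292.1 bluegill per acre

N̂ = 573·592/129 − 1 = 339216/129 − 1 ≈ 2628.6 → 2629
Density = N̂ / area = 2629 / 9 ≈ 292.11 → 292.1 per acre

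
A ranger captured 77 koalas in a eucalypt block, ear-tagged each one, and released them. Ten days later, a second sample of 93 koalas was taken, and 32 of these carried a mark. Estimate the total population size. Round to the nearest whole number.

N = (77 × 93) / 32 = 7161 / 32 ≈ 223.8 → 224

N ≈ 224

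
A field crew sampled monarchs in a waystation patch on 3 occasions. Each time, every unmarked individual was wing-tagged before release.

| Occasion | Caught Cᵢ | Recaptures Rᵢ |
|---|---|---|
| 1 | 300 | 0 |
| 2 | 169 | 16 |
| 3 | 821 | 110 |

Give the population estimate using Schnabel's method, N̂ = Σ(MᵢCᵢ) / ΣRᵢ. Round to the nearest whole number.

N ≈ 3354

Marked at large before each occasion: Mᵢ = Σⱼ<ᵢ (Cⱼ − Rⱼ) → M1=0, M2=300, M3=453
Σ MᵢCᵢ = 0·300 + 300·169 + 453·821 = 0 + 50700 + 371913 = 422613
Σ Rᵢ = 0 + 16 + 110 = 126
N̂ = 422613 / 126 ≈ 3354.1 → 3354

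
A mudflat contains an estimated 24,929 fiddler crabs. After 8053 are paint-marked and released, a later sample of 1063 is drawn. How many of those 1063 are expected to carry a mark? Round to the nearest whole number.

expected recaptures ≈ 343

Expected recaptures E[R] = M·C / N.
E[R] = 8053 × 1063 / 24929 = 8560339 / 24929 ≈ 343.4 → 343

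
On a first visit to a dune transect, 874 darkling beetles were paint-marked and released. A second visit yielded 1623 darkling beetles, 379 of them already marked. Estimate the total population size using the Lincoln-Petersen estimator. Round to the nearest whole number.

N = (874 × 1623) / 379 = 1418502 / 379 ≈ 3742.7 → 3743

N ≈ 3743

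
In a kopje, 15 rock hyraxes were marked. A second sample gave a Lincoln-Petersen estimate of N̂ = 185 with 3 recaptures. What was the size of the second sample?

C = 37

From N = M·C/R: C = N·R / M = 185·3 / 15 = 555 / 15 = 37.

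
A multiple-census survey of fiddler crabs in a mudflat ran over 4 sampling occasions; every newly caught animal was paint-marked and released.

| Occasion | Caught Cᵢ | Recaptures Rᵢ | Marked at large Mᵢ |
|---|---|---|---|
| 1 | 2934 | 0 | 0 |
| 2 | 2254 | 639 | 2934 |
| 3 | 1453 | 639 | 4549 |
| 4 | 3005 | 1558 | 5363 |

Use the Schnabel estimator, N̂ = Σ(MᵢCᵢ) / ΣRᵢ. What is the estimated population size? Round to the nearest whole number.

N ≈ 10,345

Σ MᵢCᵢ = 0·2934 + 2934·2254 + 4549·1453 + 5363·3005 = 0 + 6613236 + 6609697 + 16115815 = 29338748
Σ Rᵢ = 0 + 639 + 639 + 1558 = 2836
N̂ = 29338748 / 2836 ≈ 10345.1 → 10345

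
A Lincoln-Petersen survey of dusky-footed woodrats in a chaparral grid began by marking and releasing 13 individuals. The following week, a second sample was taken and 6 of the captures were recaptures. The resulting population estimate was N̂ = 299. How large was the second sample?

From N = M·C/R: C = N·R / M = 299·6 / 13 = 1794 / 13 = 138.

C = 138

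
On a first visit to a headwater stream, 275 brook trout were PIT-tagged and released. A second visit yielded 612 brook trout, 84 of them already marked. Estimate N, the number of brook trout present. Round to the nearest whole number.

N ≈ 2004

N = (275 × 612) / 84 = 168300 / 84 ≈ 2003.6 → 2004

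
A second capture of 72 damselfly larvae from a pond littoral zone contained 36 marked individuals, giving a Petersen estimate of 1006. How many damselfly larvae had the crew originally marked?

M = 503

From N = M·C/R: M = N·R / C = 1006·36 / 72 = 36216 / 72 = 503.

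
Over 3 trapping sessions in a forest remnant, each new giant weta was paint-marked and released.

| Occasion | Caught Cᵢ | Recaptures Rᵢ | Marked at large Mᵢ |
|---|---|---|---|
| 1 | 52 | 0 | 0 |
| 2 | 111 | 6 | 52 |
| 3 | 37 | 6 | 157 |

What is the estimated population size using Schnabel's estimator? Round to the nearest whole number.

N ≈ 965

Σ MᵢCᵢ = 0·52 + 52·111 + 157·37 = 0 + 5772 + 5809 = 11581
Σ Rᵢ = 0 + 6 + 6 = 12
N̂ = 11581 / 12 ≈ 965.1 → 965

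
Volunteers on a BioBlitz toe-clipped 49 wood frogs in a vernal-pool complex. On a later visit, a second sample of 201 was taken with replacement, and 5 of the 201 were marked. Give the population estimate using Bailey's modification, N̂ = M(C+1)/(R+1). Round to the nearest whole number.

N̂ = 49·(201+1)/(5+1) = 49·202/6 = 9898/6 ≈ 1649.7 → 1650

N ≈ 1650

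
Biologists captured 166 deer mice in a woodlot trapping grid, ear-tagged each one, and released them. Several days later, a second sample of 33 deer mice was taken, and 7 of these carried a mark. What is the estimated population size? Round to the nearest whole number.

N ≈ 783

The marked fraction in the recapture sample should equal the marked fraction in the population: 7/33 = 166/N.
N = (166 × 33) / 7 = 5478 / 7 ≈ 782.6 → 783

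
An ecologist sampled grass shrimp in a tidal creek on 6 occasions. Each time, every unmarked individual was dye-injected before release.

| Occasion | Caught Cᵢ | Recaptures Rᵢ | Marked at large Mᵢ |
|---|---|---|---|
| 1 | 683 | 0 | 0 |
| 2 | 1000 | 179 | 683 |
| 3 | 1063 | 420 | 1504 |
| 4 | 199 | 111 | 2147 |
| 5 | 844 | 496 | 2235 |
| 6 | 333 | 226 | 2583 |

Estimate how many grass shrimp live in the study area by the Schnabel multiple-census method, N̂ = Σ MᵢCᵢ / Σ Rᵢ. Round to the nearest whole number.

Σ MᵢCᵢ = 0·683 + 683·1000 + 1504·1063 + 2147·199 + 2235·844 + 2583·333 = 0 + 683000 + 1598752 + 427253 + 1886340 + 860139 = 5455484
Σ Rᵢ = 0 + 179 + 420 + 111 + 496 + 226 = 1432
N̂ = 5455484 / 1432 ≈ 3809.7 → 3810

N ≈ 3810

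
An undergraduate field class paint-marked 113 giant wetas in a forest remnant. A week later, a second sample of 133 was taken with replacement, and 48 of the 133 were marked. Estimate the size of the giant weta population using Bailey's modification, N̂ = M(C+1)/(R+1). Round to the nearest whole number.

N ≈ 309

N̂ = 113·(133+1)/(48+1) = 113·134/49 = 15142/49 ≈ 309.0 → 309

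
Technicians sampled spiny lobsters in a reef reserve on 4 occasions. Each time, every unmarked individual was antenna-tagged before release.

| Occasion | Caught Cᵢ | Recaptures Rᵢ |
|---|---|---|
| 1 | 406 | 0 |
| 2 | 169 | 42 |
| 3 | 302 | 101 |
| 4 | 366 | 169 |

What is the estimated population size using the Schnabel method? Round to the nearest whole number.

Marked at large before each occasion: Mᵢ = Σⱼ<ᵢ (Cⱼ − Rⱼ) → M1=0, M2=406, M3=533, M4=734
Σ MᵢCᵢ = 0·406 + 406·169 + 533·302 + 734·366 = 0 + 68614 + 160966 + 268644 = 498224
Σ Rᵢ = 0 + 42 + 101 + 169 = 312
N̂ = 498224 / 312 ≈ 1596.9 → 1597

N ≈ 1597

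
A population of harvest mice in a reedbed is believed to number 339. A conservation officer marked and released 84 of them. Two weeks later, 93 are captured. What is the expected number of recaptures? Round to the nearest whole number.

expected recaptures ≈ 23

Expected recaptures E[R] = M·C / N.
E[R] = 84 × 93 / 339 = 7812 / 339 ≈ 23.0 → 23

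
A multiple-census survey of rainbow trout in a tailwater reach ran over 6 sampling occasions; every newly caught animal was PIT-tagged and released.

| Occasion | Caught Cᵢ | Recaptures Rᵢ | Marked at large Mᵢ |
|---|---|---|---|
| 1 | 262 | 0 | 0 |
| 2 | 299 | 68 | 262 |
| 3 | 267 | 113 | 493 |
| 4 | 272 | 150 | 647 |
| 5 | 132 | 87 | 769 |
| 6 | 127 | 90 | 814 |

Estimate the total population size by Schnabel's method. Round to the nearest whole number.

N ≈ 1163

Σ MᵢCᵢ = 0·262 + 262·299 + 493·267 + 647·272 + 769·132 + 814·127 = 0 + 78338 + 131631 + 175984 + 101508 + 103378 = 590839
Σ Rᵢ = 0 + 68 + 113 + 150 + 87 + 90 = 508
N̂ = 590839 / 508 ≈ 1163.1 → 1163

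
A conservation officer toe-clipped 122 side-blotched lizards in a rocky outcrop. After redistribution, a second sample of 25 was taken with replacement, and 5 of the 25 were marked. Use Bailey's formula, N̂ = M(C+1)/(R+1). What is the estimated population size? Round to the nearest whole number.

N ≈ 529

N̂ = 122·(25+1)/(5+1) = 122·26/6 = 3172/6 ≈ 528.7 → 529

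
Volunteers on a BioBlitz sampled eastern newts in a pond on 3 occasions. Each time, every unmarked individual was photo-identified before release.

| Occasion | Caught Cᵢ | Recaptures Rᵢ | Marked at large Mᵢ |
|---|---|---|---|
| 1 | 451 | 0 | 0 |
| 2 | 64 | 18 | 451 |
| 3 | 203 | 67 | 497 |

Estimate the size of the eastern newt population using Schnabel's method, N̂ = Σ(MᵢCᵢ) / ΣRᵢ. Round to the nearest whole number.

N ≈ 1527

Σ MᵢCᵢ = 0·451 + 451·64 + 497·203 = 0 + 28864 + 100891 = 129755
Σ Rᵢ = 0 + 18 + 67 = 85
N̂ = 129755 / 85 ≈ 1526.5 → 1527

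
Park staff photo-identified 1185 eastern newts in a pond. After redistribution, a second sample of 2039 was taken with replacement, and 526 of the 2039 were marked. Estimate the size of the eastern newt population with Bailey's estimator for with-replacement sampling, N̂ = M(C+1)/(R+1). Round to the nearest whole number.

N ≈ 4587

N̂ = 1185·(2039+1)/(526+1) = 1185·2040/527 = 2417400/527 ≈ 4587.1 → 4587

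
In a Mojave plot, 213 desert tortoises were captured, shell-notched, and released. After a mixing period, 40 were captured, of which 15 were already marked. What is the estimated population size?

N = (213 × 40) / 15 = 8520 / 15 = 568

N = 568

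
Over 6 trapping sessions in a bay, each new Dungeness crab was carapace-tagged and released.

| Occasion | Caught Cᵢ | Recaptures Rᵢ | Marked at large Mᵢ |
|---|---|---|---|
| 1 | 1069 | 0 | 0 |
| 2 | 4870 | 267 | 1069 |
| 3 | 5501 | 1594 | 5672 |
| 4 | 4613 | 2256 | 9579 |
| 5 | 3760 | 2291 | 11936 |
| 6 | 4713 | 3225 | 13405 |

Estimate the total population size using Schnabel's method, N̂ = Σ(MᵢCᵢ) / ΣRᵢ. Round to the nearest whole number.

Σ MᵢCᵢ = 0·1069 + 1069·4870 + 5672·5501 + 9579·4613 + 11936·3760 + 13405·4713 = 0 + 5206030 + 31201672 + 44187927 + 44879360 + 63177765 = 188652754
Σ Rᵢ = 0 + 267 + 1594 + 2256 + 2291 + 3225 = 9633
N̂ = 188652754 / 9633 ≈ 19584.0 → 19584

N ≈ 19,584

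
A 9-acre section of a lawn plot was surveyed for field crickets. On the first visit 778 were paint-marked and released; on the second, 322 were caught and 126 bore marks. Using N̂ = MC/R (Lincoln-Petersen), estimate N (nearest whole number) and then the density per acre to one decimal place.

N̂ = 778·322/126 = 250516/126 ≈ 1988.2 → 1988
Density = N̂ / area = 1988 / 9 ≈ 220.89 → 220.9 per acre

density ≈ 220.9 field crickets per acre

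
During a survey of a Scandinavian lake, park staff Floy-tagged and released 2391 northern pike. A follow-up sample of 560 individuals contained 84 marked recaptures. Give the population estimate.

Lincoln-Petersen assumes M/N = R/C, so N = M·C / R.
N = (2391 × 560) / 84 = 1338960 / 84 = 15940

N = 15,940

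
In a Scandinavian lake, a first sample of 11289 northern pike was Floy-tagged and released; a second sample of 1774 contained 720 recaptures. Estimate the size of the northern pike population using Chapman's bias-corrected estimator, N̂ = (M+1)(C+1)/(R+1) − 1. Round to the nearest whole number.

N ≈ 27,793

N̂ = (11289+1)(1774+1)/(720+1) − 1 = 11290·1775/721 − 1
= 20039750/721 − 1 ≈ 27794.4 − 1 ≈ 27793.4 → 27793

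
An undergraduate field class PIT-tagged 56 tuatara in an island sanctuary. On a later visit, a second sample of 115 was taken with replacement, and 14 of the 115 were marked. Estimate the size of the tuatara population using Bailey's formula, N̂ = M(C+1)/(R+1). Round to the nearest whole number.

N̂ = 56·(115+1)/(14+1) = 56·116/15 = 6496/15 ≈ 433.1 → 433

N ≈ 433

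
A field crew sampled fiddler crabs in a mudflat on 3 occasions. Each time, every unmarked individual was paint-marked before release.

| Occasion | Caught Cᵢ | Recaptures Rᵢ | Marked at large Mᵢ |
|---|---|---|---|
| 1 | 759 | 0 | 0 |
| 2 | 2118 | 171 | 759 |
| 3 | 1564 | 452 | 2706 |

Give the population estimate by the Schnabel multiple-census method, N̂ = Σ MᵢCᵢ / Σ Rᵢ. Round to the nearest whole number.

N ≈ 9374

Σ MᵢCᵢ = 0·759 + 759·2118 + 2706·1564 = 0 + 1607562 + 4232184 = 5839746
Σ Rᵢ = 0 + 171 + 452 = 623
N̂ = 5839746 / 623 ≈ 9373.6 → 9374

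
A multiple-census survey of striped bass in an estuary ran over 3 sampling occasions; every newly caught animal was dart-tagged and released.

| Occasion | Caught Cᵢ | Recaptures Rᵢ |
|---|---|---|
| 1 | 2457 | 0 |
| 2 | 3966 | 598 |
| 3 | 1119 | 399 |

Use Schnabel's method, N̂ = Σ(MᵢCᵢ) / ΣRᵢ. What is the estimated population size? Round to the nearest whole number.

Marked at large before each occasion: Mᵢ = Σⱼ<ᵢ (Cⱼ − Rⱼ) → M1=0, M2=2457, M3=5825
Σ MᵢCᵢ = 0·2457 + 2457·3966 + 5825·1119 = 0 + 9744462 + 6518175 = 16262637
Σ Rᵢ = 0 + 598 + 399 = 997
N̂ = 16262637 / 997 ≈ 16311.6 → 16312

N ≈ 16,312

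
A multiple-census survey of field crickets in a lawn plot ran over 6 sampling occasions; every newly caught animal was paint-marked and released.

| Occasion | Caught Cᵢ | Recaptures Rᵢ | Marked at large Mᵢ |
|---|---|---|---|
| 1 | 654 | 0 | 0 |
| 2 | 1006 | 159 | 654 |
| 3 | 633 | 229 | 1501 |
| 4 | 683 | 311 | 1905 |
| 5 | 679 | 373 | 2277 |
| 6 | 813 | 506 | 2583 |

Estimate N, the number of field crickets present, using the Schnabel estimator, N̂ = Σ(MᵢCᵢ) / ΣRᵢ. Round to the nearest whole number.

N ≈ 4154

Σ MᵢCᵢ = 0·654 + 654·1006 + 1501·633 + 1905·683 + 2277·679 + 2583·813 = 0 + 657924 + 950133 + 1301115 + 1546083 + 2099979 = 6555234
Σ Rᵢ = 0 + 159 + 229 + 311 + 373 + 506 = 1578
N̂ = 6555234 / 1578 ≈ 4154.1 → 4154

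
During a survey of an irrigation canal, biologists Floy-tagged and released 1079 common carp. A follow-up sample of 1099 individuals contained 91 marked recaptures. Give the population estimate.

N = 13,031

N = (1079 × 1099) / 91 = 1185821 / 91 = 13031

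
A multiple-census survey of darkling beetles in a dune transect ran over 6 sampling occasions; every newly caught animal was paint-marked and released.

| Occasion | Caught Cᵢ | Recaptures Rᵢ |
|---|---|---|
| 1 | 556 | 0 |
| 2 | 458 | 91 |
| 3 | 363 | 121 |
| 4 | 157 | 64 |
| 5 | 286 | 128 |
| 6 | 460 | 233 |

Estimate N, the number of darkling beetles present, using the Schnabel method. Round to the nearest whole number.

N ≈ 2800

Marked at large before each occasion: Mᵢ = Σⱼ<ᵢ (Cⱼ − Rⱼ) → M1=0, M2=556, M3=923, M4=1165, M5=1258, M6=1416
Σ MᵢCᵢ = 0·556 + 556·458 + 923·363 + 1165·157 + 1258·286 + 1416·460 = 0 + 254648 + 335049 + 182905 + 359788 + 651360 = 1783750
Σ Rᵢ = 0 + 91 + 121 + 64 + 128 + 233 = 637
N̂ = 1783750 / 637 ≈ 2800.2 → 2800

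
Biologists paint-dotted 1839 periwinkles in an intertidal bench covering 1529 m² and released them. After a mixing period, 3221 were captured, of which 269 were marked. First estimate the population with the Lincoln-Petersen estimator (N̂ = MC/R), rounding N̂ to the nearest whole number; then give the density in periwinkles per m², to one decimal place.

density ≈ 14.4 periwinkles per m²

N̂ = 1839·3221/269 = 5923419/269 ≈ 22020.1 → 22020
Density = N̂ / area = 22020 / 1529 ≈ 14.40 → 14.4 per m²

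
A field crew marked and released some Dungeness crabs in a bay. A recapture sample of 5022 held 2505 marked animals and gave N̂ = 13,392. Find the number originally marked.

M = 6680

From N = M·C/R: M = N·R / C = 13392·2505 / 5022 = 33546960 / 5022 = 6680.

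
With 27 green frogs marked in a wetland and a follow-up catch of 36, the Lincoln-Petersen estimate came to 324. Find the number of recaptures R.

R = 3

From N = M·C/R: R = M·C / N = 27·36 / 324 = 972 / 324 = 3.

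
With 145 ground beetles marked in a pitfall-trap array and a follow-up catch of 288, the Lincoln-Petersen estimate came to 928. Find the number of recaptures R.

R = 45

From N = M·C/R: R = M·C / N = 145·288 / 928 = 41760 / 928 = 45.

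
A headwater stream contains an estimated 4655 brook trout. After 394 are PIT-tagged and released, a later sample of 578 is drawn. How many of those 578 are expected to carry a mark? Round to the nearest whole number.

Expected recaptures E[R] = M·C / N.
E[R] = 394 × 578 / 4655 = 227732 / 4655 ≈ 48.9 → 49

expected recaptures ≈ 49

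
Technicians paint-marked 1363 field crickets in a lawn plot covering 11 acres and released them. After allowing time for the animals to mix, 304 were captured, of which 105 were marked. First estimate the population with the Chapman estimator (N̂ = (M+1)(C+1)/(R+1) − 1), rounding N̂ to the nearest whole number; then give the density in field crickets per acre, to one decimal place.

density ≈ 356.7 field crickets per acre

N̂ = 1364·305/106 − 1 = 416020/106 − 1 ≈ 3923.7 → 3924
Density = N̂ / area = 3924 / 11 ≈ 356.73 → 356.7 per acre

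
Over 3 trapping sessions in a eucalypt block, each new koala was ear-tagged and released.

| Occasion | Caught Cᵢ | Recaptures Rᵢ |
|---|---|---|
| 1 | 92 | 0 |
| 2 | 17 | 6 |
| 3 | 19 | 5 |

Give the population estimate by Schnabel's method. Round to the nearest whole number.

Marked at large before each occasion: Mᵢ = Σⱼ<ᵢ (Cⱼ − Rⱼ) → M1=0, M2=92, M3=103
Σ MᵢCᵢ = 0·92 + 92·17 + 103·19 = 0 + 1564 + 1957 = 3521
Σ Rᵢ = 0 + 6 + 5 = 11
N̂ = 3521 / 11 ≈ 320.1 → 320

N ≈ 320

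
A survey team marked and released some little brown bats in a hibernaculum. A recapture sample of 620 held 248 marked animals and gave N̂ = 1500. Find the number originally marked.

M = 600

From N = M·C/R: M = N·R / C = 1500·248 / 620 = 372000 / 620 = 600.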